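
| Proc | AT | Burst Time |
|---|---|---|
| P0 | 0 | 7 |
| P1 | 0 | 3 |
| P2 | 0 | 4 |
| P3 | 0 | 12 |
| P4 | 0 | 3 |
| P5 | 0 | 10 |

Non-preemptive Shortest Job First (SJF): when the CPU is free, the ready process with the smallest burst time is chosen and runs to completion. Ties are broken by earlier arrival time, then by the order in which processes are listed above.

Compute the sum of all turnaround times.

102

Timeline: | P1 0-3 | P4 3-6 | P2 6-10 | P0 10-17 | P5 17-27 | P3 27-39 |
Completion: P0=17  P1=3  P2=10  P3=39  P4=6  P5=27
Turnaround (C−A): P0=17  P1=3  P2=10  P3=39  P4=6  P5=27
Turnaround = completion − arrival: P0=17, P1=3, P2=10, P3=39, P4=6, P5=27
Total turnaround = 17 + 3 + 10 + 39 + 6 + 27 = 102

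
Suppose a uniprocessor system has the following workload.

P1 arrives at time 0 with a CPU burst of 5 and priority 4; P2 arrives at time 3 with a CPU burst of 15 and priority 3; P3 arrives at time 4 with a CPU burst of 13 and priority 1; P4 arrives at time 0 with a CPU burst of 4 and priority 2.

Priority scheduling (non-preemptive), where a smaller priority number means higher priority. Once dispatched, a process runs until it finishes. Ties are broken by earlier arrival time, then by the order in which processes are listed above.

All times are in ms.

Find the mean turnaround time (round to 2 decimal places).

Schedule: | P4 0-4 | P3 4-17 | P2 17-32 | P1 32-37 |
Completion: P1=37  P2=32  P3=17  P4=4
Turnaround (C−A): P1=37  P2=29  P3=13  P4=4
Turnaround times: P1=37, P2=29, P3=13, P4=4
Average turnaround = (37+29+13+4) / 4 = 83/4 = 20.75

20.75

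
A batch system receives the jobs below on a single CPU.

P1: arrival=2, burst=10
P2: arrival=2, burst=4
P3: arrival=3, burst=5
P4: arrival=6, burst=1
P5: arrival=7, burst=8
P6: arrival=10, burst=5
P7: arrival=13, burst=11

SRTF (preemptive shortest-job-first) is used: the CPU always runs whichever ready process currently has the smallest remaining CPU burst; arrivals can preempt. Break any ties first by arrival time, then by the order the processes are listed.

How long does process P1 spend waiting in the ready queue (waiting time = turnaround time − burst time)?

Timeline: | idle 0-2 | P2 2-6 | P4 6-7 | P3 7-12 | P6 12-17 | P5 17-25 | P1 25-35 | P7 35-46 |
Completion: P1=35  P2=6  P3=12  P4=7  P5=25  P6=17  P7=46
Turnaround (C−A): P1=33  P2=4  P3=9  P4=1  P5=18  P6=7  P7=33
Waiting(P1) = turnaround − burst = 33 − 10 = 23

23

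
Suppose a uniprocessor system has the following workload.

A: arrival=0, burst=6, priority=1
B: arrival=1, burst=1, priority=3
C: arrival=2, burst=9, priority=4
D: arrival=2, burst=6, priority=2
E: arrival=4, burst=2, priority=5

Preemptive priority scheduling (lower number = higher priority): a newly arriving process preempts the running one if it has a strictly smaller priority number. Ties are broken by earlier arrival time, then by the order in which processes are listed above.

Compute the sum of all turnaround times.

68

Timeline: | A 0-6 | D 6-12 | B 12-13 | C 13-22 | E 22-24 |
Completion: A=6  B=13  C=22  D=12  E=24
Turnaround (C−A): A=6  B=12  C=20  D=10  E=20
Turnaround = completion − arrival: A=6, B=12, C=20, D=10, E=20
Total turnaround = 6 + 12 + 20 + 10 + 20 = 68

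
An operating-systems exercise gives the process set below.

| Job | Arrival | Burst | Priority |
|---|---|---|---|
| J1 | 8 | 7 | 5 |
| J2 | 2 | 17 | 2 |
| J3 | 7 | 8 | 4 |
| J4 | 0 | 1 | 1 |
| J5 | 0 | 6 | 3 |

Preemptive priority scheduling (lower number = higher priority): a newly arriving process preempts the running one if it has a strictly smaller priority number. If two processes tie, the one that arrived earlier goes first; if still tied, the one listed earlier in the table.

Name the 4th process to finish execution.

Gantt: | J4 0-1 | J5 1-2 | J2 2-19 | J5 19-24 | J3 24-32 | J1 32-39 |
Completion: J1=39  J2=19  J3=32  J4=1  J5=24
Turnaround (C−A): J1=31  J2=17  J3=25  J4=1  J5=24
Finish order: J4 → J2 → J5 → J3 → J1

J3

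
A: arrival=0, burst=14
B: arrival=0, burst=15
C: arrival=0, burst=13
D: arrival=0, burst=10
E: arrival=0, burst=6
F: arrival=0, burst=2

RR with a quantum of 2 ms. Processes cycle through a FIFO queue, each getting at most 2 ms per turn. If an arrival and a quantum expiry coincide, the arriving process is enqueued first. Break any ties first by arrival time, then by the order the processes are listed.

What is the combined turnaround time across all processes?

267

Gantt: | A 0-2 | B 2-4 | C 4-6 | D 6-8 | E 8-10 | F 10-12 | A 12-14 | B 14-16 | C 16-18 | D 18-20 | E 20-22 | A 22-24 | B 24-26 | C 26-28 | D 28-30 | E 30-32 | A 32-34 | B 34-36 | C 36-38 | D 38-40 | A 40-42 | B 42-44 | C 44-46 | D 46-48 | A 48-50 | B 50-52 | C 52-54 | A 54-56 | B 56-58 | C 58-59 | B 59-60 |
Completion: A=56  B=60  C=59  D=48  E=32  F=12
Turnaround = completion − arrival: A=56, B=60, C=59, D=48, E=32, F=12
Total turnaround = 56 + 60 + 59 + 48 + 32 + 12 = 267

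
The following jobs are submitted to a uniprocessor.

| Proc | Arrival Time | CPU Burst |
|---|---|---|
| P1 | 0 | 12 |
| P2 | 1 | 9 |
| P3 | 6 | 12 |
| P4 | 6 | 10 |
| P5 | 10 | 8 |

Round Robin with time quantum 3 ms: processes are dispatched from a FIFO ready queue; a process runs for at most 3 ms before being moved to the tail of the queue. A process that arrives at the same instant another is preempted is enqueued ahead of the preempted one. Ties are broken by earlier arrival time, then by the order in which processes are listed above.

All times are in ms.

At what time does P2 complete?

33

Gantt: | P1 0-3 | P2 3-6 | P1 6-9 | P3 9-12 | P4 12-15 | P2 15-18 | P1 18-21 | P5 21-24 | P3 24-27 | P4 27-30 | P2 30-33 | P1 33-36 | P5 36-39 | P3 39-42 | P4 42-45 | P5 45-47 | P3 47-50 | P4 50-51 |
Completion: P1=36  P2=33  P3=50  P4=51  P5=47
Turnaround (C−A): P1=36  P2=32  P3=44  P4=45  P5=37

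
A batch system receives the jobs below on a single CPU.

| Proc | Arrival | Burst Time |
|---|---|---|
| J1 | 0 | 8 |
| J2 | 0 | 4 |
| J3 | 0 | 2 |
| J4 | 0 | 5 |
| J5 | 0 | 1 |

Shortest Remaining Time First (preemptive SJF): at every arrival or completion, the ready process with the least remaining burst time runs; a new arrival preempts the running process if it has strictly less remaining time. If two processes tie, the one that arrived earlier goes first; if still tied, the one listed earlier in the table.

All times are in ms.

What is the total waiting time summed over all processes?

23

Timeline: | J5 0-1 | J3 1-3 | J2 3-7 | J4 7-12 | J1 12-20 |
Completion: J1=20  J2=7  J3=3  J4=12  J5=1
Waiting = turnaround − burst: J1=12, J2=3, J3=1, J4=7, J5=0
Total waiting = 12 + 3 + 1 + 7 + 0 = 23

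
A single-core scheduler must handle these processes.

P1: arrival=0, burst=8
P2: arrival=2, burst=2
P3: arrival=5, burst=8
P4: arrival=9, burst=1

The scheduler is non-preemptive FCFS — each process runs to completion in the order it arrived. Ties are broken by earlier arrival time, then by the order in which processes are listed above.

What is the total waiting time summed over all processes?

20

Gantt: | P1 0-8 | P2 8-10 | P3 10-18 | P4 18-19 |
Completion: P1=8  P2=10  P3=18  P4=19
Turnaround (C−A): P1=8  P2=8  P3=13  P4=10
Waiting = turnaround − burst: P1=0, P2=6, P3=5, P4=9
Total waiting = 0 + 6 + 5 + 9 = 20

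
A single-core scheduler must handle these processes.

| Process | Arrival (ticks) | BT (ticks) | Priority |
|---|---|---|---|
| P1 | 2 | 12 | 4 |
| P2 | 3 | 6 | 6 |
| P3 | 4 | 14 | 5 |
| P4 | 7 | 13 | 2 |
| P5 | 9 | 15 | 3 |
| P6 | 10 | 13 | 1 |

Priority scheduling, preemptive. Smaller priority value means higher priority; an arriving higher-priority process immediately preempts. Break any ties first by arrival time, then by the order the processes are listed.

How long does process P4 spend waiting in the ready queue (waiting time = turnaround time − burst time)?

Schedule: | idle 0-2 | P1 2-7 | P4 7-10 | P6 10-23 | P4 23-33 | P5 33-48 | P1 48-55 | P3 55-69 | P2 69-75 |
Completion: P1=55  P2=75  P3=69  P4=33  P5=48  P6=23
Turnaround (C−A): P1=53  P2=72  P3=65  P4=26  P5=39  P6=13
Waiting(P4) = turnaround − burst = 26 − 13 = 13

13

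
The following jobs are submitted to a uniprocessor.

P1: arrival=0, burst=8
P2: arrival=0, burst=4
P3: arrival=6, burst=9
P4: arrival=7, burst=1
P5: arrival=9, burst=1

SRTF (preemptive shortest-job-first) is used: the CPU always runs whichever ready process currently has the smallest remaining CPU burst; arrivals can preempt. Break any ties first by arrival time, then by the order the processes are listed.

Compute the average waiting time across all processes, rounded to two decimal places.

2.80

Timeline: | P2 0-4 | P1 4-7 | P4 7-8 | P1 8-9 | P5 9-10 | P1 10-14 | P3 14-23 |
Completion: P1=14  P2=4  P3=23  P4=8  P5=10
Waiting times: P1=6, P2=0, P3=8, P4=0, P5=0
Average waiting = (6+0+8+0+0) / 5 = 14/5 = 2.80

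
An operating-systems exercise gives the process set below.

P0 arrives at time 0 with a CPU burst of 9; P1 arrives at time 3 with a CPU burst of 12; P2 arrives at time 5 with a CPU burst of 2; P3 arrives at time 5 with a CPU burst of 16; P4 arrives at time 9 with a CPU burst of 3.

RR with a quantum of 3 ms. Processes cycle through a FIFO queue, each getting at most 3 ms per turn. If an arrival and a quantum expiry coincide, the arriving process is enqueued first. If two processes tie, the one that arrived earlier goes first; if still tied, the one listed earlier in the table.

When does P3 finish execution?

Schedule: | P0 0-3 | P1 3-6 | P0 6-9 | P2 9-11 | P3 11-14 | P1 14-17 | P4 17-20 | P0 20-23 | P3 23-26 | P1 26-29 | P3 29-32 | P1 32-35 | P3 35-42 |
Completion: P0=23  P1=35  P2=11  P3=42  P4=20
Turnaround (C−A): P0=23  P1=32  P2=6  P3=37  P4=11

42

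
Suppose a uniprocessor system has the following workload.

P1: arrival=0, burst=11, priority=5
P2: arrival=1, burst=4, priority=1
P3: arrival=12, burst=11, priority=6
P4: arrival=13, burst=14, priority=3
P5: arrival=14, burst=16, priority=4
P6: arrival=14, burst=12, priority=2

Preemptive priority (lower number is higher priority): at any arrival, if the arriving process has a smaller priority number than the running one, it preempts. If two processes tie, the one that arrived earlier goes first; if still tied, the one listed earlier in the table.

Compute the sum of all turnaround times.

Gantt: | P1 0-1 | P2 1-5 | P1 5-13 | P4 13-14 | P6 14-26 | P4 26-39 | P5 39-55 | P1 55-57 | P3 57-68 |
Completion: P1=57  P2=5  P3=68  P4=39  P5=55  P6=26
Turnaround (C−A): P1=57  P2=4  P3=56  P4=26  P5=41  P6=12
Turnaround = completion − arrival: P1=57, P2=4, P3=56, P4=26, P5=41, P6=12
Total turnaround = 57 + 4 + 56 + 26 + 41 + 12 = 196

196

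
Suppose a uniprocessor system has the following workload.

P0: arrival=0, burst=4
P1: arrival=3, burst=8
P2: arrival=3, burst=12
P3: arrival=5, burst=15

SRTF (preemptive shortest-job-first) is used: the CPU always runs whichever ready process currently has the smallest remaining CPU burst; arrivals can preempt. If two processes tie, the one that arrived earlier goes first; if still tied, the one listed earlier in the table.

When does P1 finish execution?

12

Schedule: | P0 0-4 | P1 4-12 | P2 12-24 | P3 24-39 |
Completion: P0=4  P1=12  P2=24  P3=39
Turnaround (C−A): P0=4  P1=9  P2=21  P3=34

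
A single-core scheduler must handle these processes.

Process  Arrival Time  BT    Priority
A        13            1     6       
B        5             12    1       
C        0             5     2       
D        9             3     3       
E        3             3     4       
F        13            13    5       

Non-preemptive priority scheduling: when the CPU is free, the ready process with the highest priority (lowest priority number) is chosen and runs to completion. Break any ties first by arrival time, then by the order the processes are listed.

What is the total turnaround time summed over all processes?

95

Timeline: | C 0-5 | B 5-17 | D 17-20 | E 20-23 | F 23-36 | A 36-37 |
Completion: A=37  B=17  C=5  D=20  E=23  F=36
Turnaround = completion − arrival: A=24, B=12, C=5, D=11, E=20, F=23
Total turnaround = 24 + 12 + 5 + 11 + 20 + 23 = 95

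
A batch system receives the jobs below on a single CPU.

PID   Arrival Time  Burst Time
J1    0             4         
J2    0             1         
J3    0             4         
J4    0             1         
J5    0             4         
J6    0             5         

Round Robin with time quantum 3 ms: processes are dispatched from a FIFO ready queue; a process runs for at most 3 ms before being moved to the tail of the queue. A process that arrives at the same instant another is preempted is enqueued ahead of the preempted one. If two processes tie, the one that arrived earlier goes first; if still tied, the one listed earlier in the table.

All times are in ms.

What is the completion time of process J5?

Timeline: | J1 0-3 | J2 3-4 | J3 4-7 | J4 7-8 | J5 8-11 | J6 11-14 | J1 14-15 | J3 15-16 | J5 16-17 | J6 17-19 |
Completion: J1=15  J2=4  J3=16  J4=8  J5=17  J6=19
Turnaround (C−A): J1=15  J2=4  J3=16  J4=8  J5=17  J6=19

17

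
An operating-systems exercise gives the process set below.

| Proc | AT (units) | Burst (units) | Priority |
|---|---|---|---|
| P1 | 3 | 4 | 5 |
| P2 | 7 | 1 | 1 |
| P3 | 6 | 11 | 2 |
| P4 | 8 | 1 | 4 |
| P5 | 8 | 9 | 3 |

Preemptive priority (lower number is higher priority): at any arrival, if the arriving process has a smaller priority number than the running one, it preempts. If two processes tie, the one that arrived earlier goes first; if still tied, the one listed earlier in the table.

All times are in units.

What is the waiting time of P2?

0

Schedule: | idle 0-3 | P1 3-6 | P3 6-7 | P2 7-8 | P3 8-18 | P5 18-27 | P4 27-28 | P1 28-29 |
Completion: P1=29  P2=8  P3=18  P4=28  P5=27
Waiting(P2) = turnaround − burst = 1 − 1 = 0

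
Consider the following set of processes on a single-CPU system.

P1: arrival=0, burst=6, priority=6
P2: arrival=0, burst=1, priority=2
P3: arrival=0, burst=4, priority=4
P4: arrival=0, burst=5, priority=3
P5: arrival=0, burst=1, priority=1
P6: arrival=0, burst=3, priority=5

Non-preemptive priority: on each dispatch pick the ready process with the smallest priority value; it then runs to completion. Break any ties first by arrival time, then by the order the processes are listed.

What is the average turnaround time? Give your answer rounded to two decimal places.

Timeline: | P5 0-1 | P2 1-2 | P4 2-7 | P3 7-11 | P6 11-14 | P1 14-20 |
Completion: P1=20  P2=2  P3=11  P4=7  P5=1  P6=14
Turnaround (C−A): P1=20  P2=2  P3=11  P4=7  P5=1  P6=14
Turnaround times: P1=20, P2=2, P3=11, P4=7, P5=1, P6=14
Average turnaround = (20+2+11+7+1+14) / 6 = 55/6 = 9.17

9.17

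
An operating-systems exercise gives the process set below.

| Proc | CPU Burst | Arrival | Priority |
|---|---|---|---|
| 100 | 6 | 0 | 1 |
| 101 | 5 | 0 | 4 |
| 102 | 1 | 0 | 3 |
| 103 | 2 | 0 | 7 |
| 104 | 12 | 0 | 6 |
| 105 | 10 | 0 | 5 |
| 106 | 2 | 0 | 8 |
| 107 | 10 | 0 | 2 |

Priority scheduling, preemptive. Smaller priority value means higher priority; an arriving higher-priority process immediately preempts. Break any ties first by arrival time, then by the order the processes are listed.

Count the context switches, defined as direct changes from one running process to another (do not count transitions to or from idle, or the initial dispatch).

Schedule: | 100 0-6 | 107 6-16 | 102 16-17 | 101 17-22 | 105 22-32 | 104 32-44 | 103 44-46 | 106 46-48 |
Completion: 100=6  101=22  102=17  103=46  104=44  105=32  106=48  107=16

7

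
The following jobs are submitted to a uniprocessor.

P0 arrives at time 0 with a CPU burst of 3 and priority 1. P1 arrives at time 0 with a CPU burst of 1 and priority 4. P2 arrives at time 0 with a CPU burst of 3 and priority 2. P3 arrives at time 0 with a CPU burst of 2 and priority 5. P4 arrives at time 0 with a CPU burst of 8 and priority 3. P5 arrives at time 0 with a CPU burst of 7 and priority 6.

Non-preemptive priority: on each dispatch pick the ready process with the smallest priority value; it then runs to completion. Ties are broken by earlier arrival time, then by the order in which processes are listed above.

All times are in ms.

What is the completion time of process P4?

14

Timeline: | P0 0-3 | P2 3-6 | P4 6-14 | P1 14-15 | P3 15-17 | P5 17-24 |
Completion: P0=3  P1=15  P2=6  P3=17  P4=14  P5=24
Turnaround (C−A): P0=3  P1=15  P2=6  P3=17  P4=14  P5=24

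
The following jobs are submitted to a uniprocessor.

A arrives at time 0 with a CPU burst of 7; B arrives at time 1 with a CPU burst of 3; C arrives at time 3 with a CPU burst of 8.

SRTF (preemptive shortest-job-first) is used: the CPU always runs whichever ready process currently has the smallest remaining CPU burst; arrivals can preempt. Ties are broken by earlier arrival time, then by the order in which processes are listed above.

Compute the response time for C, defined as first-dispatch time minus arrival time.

Schedule: | A 0-1 | B 1-4 | A 4-10 | C 10-18 |
Completion: A=10  B=4  C=18
Turnaround (C−A): A=10  B=3  C=15
Response(C) = first start − arrival = 10 − 3 = 7

7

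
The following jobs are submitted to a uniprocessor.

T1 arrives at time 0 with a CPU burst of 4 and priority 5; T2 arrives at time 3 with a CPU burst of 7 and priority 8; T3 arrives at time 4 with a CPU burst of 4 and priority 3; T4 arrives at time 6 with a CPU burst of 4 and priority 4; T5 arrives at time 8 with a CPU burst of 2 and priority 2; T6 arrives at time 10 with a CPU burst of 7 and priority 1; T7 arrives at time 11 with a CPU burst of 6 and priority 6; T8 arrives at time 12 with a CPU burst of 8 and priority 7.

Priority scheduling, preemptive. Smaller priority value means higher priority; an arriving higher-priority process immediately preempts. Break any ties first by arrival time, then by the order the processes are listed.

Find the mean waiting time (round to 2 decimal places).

Gantt: | T1 0-4 | T3 4-8 | T5 8-10 | T6 10-17 | T4 17-21 | T7 21-27 | T8 27-35 | T2 35-42 |
Completion: T1=4  T2=42  T3=8  T4=21  T5=10  T6=17  T7=27  T8=35
Turnaround (C−A): T1=4  T2=39  T3=4  T4=15  T5=2  T6=7  T7=16  T8=23
Waiting times: T1=0, T2=32, T3=0, T4=11, T5=0, T6=0, T7=10, T8=15
Average waiting = (0+32+0+11+0+0+10+15) / 8 = 68/8 = 8.50

8.50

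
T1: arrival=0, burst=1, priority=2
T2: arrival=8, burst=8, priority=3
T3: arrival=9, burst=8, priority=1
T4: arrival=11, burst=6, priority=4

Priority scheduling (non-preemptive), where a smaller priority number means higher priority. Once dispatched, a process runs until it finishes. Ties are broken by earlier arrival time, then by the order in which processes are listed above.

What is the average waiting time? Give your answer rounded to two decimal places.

Schedule: | T1 0-1 | idle 1-8 | T2 8-16 | T3 16-24 | T4 24-30 |
Completion: T1=1  T2=16  T3=24  T4=30
Waiting times: T1=0, T2=0, T3=7, T4=13
Average waiting = (0+0+7+13) / 4 = 20/4 = 5.00

5.00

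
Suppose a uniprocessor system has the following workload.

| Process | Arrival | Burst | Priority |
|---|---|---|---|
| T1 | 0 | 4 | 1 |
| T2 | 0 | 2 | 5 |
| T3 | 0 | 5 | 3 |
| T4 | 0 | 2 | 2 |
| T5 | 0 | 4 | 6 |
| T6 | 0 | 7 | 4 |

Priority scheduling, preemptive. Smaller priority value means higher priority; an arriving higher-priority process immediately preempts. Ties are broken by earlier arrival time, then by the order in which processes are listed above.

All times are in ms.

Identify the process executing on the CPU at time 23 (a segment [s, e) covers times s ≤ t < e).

Schedule: | T1 0-4 | T4 4-6 | T3 6-11 | T6 11-18 | T2 18-20 | T5 20-24 |
Completion: T1=4  T2=20  T3=11  T4=6  T5=24  T6=18
Turnaround (C−A): T1=4  T2=20  T3=11  T4=6  T5=24  T6=18

T5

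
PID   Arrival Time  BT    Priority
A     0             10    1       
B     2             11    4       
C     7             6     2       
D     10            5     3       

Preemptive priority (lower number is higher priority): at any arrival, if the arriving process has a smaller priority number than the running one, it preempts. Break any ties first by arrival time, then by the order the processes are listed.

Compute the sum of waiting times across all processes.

28

Schedule: | A 0-10 | C 10-16 | D 16-21 | B 21-32 |
Completion: A=10  B=32  C=16  D=21
Waiting = turnaround − burst: A=0, B=19, C=3, D=6
Total waiting = 0 + 19 + 3 + 6 = 28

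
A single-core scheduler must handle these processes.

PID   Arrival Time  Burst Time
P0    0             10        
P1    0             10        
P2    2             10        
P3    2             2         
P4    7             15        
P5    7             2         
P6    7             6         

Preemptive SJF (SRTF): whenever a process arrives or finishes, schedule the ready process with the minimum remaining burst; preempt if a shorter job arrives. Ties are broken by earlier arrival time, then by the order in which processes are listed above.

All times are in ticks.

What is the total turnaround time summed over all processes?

147

Timeline: | P0 0-2 | P3 2-4 | P0 4-7 | P5 7-9 | P0 9-14 | P6 14-20 | P1 20-30 | P2 30-40 | P4 40-55 |
Completion: P0=14  P1=30  P2=40  P3=4  P4=55  P5=9  P6=20
Turnaround = completion − arrival: P0=14, P1=30, P2=38, P3=2, P4=48, P5=2, P6=13
Total turnaround = 14 + 30 + 38 + 2 + 48 + 2 + 13 = 147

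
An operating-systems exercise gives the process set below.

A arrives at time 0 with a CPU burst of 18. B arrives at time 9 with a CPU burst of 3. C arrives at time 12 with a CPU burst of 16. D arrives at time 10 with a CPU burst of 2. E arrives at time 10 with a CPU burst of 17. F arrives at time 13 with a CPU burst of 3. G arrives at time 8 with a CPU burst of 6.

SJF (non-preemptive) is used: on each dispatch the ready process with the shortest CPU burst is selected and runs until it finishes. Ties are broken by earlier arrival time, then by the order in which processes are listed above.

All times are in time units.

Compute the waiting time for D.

8

Schedule: | A 0-18 | D 18-20 | B 20-23 | F 23-26 | G 26-32 | C 32-48 | E 48-65 |
Completion: A=18  B=23  C=48  D=20  E=65  F=26  G=32
Waiting(D) = turnaround − burst = 10 − 2 = 8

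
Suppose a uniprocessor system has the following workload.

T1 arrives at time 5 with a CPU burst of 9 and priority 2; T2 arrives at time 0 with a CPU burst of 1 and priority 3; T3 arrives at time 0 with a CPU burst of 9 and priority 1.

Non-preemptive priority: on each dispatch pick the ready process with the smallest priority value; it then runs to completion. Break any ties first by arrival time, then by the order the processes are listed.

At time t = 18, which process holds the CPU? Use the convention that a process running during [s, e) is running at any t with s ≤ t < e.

T2

Schedule: | T3 0-9 | T1 9-18 | T2 18-19 |
Completion: T1=18  T2=19  T3=9
Turnaround (C−A): T1=13  T2=19  T3=9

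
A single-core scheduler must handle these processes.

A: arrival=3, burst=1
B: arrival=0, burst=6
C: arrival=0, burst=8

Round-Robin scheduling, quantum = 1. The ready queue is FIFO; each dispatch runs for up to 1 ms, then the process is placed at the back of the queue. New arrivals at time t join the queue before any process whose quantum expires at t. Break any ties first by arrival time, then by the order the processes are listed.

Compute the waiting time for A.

1

Schedule: | B 0-1 | C 1-2 | B 2-3 | C 3-4 | A 4-5 | B 5-6 | C 6-7 | B 7-8 | C 8-9 | B 9-10 | C 10-11 | B 11-12 | C 12-15 |
Completion: A=5  B=12  C=15
Turnaround (C−A): A=2  B=12  C=15
Waiting(A) = turnaround − burst = 2 − 1 = 1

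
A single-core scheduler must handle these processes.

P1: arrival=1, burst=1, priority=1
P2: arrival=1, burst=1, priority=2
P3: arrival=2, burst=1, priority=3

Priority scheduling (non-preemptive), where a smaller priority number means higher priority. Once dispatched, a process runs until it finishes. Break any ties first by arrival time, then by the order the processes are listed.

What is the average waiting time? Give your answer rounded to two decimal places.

0.67

Gantt: | idle 0-1 | P1 1-2 | P2 2-3 | P3 3-4 |
Completion: P1=2  P2=3  P3=4
Turnaround (C−A): P1=1  P2=2  P3=2
Waiting times: P1=0, P2=1, P3=1
Average waiting = (0+1+1) / 3 = 2/3 = 0.67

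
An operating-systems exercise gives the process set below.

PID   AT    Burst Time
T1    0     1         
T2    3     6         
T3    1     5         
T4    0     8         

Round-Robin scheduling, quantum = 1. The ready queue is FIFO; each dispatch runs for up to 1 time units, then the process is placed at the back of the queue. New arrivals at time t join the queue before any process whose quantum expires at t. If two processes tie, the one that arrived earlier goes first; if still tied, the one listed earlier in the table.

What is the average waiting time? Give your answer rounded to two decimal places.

Timeline: | T1 0-1 | T4 1-2 | T3 2-3 | T4 3-4 | T2 4-5 | T3 5-6 | T4 6-7 | T2 7-8 | T3 8-9 | T4 9-10 | T2 10-11 | T3 11-12 | T4 12-13 | T2 13-14 | T3 14-15 | T4 15-16 | T2 16-17 | T4 17-18 | T2 18-19 | T4 19-20 |
Completion: T1=1  T2=19  T3=15  T4=20
Waiting times: T1=0, T2=10, T3=9, T4=12
Average waiting = (0+10+9+12) / 4 = 31/4 = 7.75

7.75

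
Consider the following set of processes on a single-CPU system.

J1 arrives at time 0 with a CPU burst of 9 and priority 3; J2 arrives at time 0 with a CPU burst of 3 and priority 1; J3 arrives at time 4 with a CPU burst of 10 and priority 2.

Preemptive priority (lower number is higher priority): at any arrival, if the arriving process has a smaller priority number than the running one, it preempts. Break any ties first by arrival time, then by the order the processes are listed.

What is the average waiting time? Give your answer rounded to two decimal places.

Schedule: | J2 0-3 | J1 3-4 | J3 4-14 | J1 14-22 |
Completion: J1=22  J2=3  J3=14
Waiting times: J1=13, J2=0, J3=0
Average waiting = (13+0+0) / 3 = 13/3 = 4.33

4.33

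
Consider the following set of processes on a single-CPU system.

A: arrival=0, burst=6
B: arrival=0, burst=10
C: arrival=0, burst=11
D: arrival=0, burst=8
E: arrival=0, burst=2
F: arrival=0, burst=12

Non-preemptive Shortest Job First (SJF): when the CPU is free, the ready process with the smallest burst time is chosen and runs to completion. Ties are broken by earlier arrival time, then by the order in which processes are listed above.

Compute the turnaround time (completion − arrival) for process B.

26

Gantt: | E 0-2 | A 2-8 | D 8-16 | B 16-26 | C 26-37 | F 37-49 |
Completion: A=8  B=26  C=37  D=16  E=2  F=49
Turnaround(B) = completion − arrival = 26 − 0 = 26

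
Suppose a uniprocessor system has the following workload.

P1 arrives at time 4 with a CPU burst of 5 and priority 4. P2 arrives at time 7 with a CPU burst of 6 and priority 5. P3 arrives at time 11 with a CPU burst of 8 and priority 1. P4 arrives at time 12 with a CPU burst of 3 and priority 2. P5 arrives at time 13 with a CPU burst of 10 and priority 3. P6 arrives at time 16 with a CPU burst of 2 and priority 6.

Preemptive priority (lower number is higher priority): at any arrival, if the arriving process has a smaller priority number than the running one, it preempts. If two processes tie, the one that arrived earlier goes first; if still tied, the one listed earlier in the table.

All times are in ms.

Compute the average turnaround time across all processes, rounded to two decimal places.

15.50

Gantt: | idle 0-4 | P1 4-9 | P2 9-11 | P3 11-19 | P4 19-22 | P5 22-32 | P2 32-36 | P6 36-38 |
Completion: P1=9  P2=36  P3=19  P4=22  P5=32  P6=38
Turnaround times: P1=5, P2=29, P3=8, P4=10, P5=19, P6=22
Average turnaround = (5+29+8+10+19+22) / 6 = 93/6 = 15.50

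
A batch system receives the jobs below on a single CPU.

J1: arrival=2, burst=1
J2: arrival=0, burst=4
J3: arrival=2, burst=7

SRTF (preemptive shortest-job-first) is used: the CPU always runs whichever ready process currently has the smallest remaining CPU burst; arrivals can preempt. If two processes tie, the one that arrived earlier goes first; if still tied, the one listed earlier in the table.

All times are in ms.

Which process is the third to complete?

J3

Timeline: | J2 0-2 | J1 2-3 | J2 3-5 | J3 5-12 |
Completion: J1=3  J2=5  J3=12
Finish order: J1 → J2 → J3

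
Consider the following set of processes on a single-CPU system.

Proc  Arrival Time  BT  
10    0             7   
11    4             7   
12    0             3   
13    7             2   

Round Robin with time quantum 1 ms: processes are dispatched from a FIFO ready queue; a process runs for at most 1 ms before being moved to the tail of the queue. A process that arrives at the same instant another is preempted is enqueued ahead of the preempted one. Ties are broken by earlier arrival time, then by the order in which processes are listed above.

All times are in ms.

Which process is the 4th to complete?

Schedule: | 10 0-1 | 12 1-2 | 10 2-3 | 12 3-4 | 10 4-5 | 11 5-6 | 12 6-7 | 10 7-8 | 11 8-9 | 13 9-10 | 10 10-11 | 11 11-12 | 13 12-13 | 10 13-14 | 11 14-15 | 10 15-16 | 11 16-19 |
Completion: 10=16  11=19  12=7  13=13
Turnaround (C−A): 10=16  11=15  12=7  13=6
Finish order: 12 → 13 → 10 → 11

11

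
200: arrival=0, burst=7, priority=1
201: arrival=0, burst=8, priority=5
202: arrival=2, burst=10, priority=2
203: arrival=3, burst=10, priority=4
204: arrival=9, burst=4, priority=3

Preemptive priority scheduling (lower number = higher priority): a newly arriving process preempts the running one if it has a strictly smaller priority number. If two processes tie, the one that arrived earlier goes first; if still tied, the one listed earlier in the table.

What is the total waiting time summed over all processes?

62

Schedule: | 200 0-7 | 202 7-17 | 204 17-21 | 203 21-31 | 201 31-39 |
Completion: 200=7  201=39  202=17  203=31  204=21
Turnaround (C−A): 200=7  201=39  202=15  203=28  204=12
Waiting = turnaround − burst: 200=0, 201=31, 202=5, 203=18, 204=8
Total waiting = 0 + 31 + 5 + 18 + 8 = 62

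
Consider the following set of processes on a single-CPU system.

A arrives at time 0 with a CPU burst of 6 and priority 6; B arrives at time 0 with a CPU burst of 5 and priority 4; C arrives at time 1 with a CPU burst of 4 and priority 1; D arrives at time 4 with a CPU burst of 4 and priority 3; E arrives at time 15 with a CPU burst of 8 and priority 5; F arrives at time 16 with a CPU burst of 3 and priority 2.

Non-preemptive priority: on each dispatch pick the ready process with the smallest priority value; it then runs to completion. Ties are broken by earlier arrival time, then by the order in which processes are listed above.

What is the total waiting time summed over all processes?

32

Gantt: | B 0-5 | C 5-9 | D 9-13 | A 13-19 | F 19-22 | E 22-30 |
Completion: A=19  B=5  C=9  D=13  E=30  F=22
Waiting = turnaround − burst: A=13, B=0, C=4, D=5, E=7, F=3
Total waiting = 13 + 0 + 4 + 5 + 7 + 3 = 32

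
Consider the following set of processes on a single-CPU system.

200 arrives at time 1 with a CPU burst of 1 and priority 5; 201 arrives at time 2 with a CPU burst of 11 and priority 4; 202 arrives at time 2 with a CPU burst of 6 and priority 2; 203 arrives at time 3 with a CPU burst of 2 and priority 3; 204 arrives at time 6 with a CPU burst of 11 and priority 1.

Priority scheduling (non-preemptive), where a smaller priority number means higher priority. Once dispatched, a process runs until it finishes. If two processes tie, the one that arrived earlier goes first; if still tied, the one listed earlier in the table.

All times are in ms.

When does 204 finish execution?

Timeline: | idle 0-1 | 200 1-2 | 202 2-8 | 204 8-19 | 203 19-21 | 201 21-32 |
Completion: 200=2  201=32  202=8  203=21  204=19
Turnaround (C−A): 200=1  201=30  202=6  203=18  204=13

19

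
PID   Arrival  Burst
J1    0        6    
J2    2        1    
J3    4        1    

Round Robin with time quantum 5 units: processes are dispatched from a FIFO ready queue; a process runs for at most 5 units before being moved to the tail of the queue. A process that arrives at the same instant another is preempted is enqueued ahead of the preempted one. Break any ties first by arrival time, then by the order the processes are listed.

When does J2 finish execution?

6

Gantt: | J1 0-5 | J2 5-6 | J3 6-7 | J1 7-8 |
Completion: J1=8  J2=6  J3=7
Turnaround (C−A): J1=8  J2=4  J3=3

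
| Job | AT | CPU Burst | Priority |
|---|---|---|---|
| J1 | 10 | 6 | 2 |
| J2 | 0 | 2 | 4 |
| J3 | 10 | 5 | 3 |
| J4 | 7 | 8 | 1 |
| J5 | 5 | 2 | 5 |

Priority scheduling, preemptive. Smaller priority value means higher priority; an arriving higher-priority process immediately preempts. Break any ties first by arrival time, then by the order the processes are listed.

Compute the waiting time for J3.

Schedule: | J2 0-2 | idle 2-5 | J5 5-7 | J4 7-15 | J1 15-21 | J3 21-26 |
Completion: J1=21  J2=2  J3=26  J4=15  J5=7
Waiting(J3) = turnaround − burst = 16 − 5 = 11

11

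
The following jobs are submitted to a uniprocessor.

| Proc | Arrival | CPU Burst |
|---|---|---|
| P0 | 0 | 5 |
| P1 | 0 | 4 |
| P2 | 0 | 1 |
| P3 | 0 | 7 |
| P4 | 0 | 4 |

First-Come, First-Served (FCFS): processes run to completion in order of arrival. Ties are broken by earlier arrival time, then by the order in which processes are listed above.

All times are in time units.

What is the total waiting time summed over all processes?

Gantt: | P0 0-5 | P1 5-9 | P2 9-10 | P3 10-17 | P4 17-21 |
Completion: P0=5  P1=9  P2=10  P3=17  P4=21
Turnaround (C−A): P0=5  P1=9  P2=10  P3=17  P4=21
Waiting = turnaround − burst: P0=0, P1=5, P2=9, P3=10, P4=17
Total waiting = 0 + 5 + 9 + 10 + 17 = 41

41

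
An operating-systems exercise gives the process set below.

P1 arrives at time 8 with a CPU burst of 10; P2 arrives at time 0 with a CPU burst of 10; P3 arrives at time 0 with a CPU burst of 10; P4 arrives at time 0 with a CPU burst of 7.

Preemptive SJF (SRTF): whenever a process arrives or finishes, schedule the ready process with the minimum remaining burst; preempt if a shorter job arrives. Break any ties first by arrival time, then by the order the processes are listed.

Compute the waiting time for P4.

0

Timeline: | P4 0-7 | P2 7-17 | P3 17-27 | P1 27-37 |
Completion: P1=37  P2=17  P3=27  P4=7
Turnaround (C−A): P1=29  P2=17  P3=27  P4=7
Waiting(P4) = turnaround − burst = 7 − 7 = 0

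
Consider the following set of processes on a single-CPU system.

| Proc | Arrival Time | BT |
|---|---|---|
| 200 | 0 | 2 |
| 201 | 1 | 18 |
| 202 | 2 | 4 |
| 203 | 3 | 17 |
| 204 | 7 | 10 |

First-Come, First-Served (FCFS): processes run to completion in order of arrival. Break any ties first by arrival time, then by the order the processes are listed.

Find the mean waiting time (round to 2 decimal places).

Gantt: | 200 0-2 | 201 2-20 | 202 20-24 | 203 24-41 | 204 41-51 |
Completion: 200=2  201=20  202=24  203=41  204=51
Waiting times: 200=0, 201=1, 202=18, 203=21, 204=34
Average waiting = (0+1+18+21+34) / 5 = 74/5 = 14.80

14.80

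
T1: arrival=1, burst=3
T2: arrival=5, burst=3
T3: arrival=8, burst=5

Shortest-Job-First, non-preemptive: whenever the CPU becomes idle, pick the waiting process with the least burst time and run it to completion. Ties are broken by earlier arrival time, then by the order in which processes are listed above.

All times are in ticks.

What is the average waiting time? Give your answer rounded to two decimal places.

0.00

Timeline: | idle 0-1 | T1 1-4 | idle 4-5 | T2 5-8 | T3 8-13 |
Completion: T1=4  T2=8  T3=13
Turnaround (C−A): T1=3  T2=3  T3=5
Waiting times: T1=0, T2=0, T3=0
Average waiting = (0+0+0) / 3 = 0/3 = 0.00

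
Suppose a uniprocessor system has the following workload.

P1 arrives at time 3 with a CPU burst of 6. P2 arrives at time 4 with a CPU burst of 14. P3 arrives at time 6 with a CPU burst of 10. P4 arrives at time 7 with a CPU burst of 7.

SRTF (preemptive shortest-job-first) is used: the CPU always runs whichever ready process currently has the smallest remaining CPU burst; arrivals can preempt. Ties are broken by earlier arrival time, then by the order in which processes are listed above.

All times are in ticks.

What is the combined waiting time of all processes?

Timeline: | idle 0-3 | P1 3-9 | P4 9-16 | P3 16-26 | P2 26-40 |
Completion: P1=9  P2=40  P3=26  P4=16
Waiting = turnaround − burst: P1=0, P2=22, P3=10, P4=2
Total waiting = 0 + 22 + 10 + 2 = 34

34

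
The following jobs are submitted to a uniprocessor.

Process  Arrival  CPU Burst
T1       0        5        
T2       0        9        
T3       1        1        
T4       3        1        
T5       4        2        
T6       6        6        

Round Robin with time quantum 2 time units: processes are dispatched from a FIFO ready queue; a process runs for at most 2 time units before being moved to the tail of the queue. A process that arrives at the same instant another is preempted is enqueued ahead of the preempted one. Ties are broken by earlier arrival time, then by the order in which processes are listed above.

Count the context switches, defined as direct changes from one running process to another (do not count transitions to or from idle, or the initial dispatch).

Timeline: | T1 0-2 | T2 2-4 | T3 4-5 | T1 5-7 | T4 7-8 | T5 8-10 | T2 10-12 | T6 12-14 | T1 14-15 | T2 15-17 | T6 17-19 | T2 19-21 | T6 21-23 | T2 23-24 |
Completion: T1=15  T2=24  T3=5  T4=8  T5=10  T6=23

13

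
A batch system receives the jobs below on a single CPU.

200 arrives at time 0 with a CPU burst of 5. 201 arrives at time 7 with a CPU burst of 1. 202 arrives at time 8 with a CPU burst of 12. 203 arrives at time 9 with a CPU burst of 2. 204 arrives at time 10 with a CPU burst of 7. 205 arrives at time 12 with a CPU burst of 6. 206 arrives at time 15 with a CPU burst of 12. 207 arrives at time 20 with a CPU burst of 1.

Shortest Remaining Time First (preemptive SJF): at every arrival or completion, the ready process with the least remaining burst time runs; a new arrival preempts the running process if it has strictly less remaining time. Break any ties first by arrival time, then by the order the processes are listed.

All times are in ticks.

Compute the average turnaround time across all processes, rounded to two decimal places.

11.38

Schedule: | 200 0-5 | idle 5-7 | 201 7-8 | 202 8-9 | 203 9-11 | 204 11-18 | 205 18-20 | 207 20-21 | 205 21-25 | 202 25-36 | 206 36-48 |
Completion: 200=5  201=8  202=36  203=11  204=18  205=25  206=48  207=21
Turnaround (C−A): 200=5  201=1  202=28  203=2  204=8  205=13  206=33  207=1
Turnaround times: 200=5, 201=1, 202=28, 203=2, 204=8, 205=13, 206=33, 207=1
Average turnaround = (5+1+28+2+8+13+33+1) / 8 = 91/8 = 11.38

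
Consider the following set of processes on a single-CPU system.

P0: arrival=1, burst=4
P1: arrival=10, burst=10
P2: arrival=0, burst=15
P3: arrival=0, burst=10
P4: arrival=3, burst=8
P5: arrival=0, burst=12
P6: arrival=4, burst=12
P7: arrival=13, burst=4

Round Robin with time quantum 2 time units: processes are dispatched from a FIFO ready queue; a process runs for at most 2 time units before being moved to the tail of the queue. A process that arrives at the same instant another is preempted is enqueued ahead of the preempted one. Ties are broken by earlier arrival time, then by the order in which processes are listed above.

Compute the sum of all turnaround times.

430

Gantt: | P2 0-2 | P3 2-4 | P5 4-6 | P0 6-8 | P2 8-10 | P4 10-12 | P6 12-14 | P3 14-16 | P5 16-18 | P0 18-20 | P1 20-22 | P2 22-24 | P4 24-26 | P7 26-28 | P6 28-30 | P3 30-32 | P5 32-34 | P1 34-36 | P2 36-38 | P4 38-40 | P7 40-42 | P6 42-44 | P3 44-46 | P5 46-48 | P1 48-50 | P2 50-52 | P4 52-54 | P6 54-56 | P3 56-58 | P5 58-60 | P1 60-62 | P2 62-64 | P6 64-66 | P5 66-68 | P1 68-70 | P2 70-72 | P6 72-74 | P2 74-75 |
Completion: P0=20  P1=70  P2=75  P3=58  P4=54  P5=68  P6=74  P7=42
Turnaround (C−A): P0=19  P1=60  P2=75  P3=58  P4=51  P5=68  P6=70  P7=29
Turnaround = completion − arrival: P0=19, P1=60, P2=75, P3=58, P4=51, P5=68, P6=70, P7=29
Total turnaround = 19 + 60 + 75 + 58 + 51 + 68 + 70 + 29 = 430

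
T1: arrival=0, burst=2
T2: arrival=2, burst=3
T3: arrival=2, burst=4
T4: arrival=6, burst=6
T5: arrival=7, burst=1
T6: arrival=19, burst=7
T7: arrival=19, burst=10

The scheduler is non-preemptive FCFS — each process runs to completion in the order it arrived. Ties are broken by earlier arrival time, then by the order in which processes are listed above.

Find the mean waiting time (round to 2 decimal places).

3.00

Schedule: | T1 0-2 | T2 2-5 | T3 5-9 | T4 9-15 | T5 15-16 | idle 16-19 | T6 19-26 | T7 26-36 |
Completion: T1=2  T2=5  T3=9  T4=15  T5=16  T6=26  T7=36
Turnaround (C−A): T1=2  T2=3  T3=7  T4=9  T5=9  T6=7  T7=17
Waiting times: T1=0, T2=0, T3=3, T4=3, T5=8, T6=0, T7=7
Average waiting = (0+0+3+3+8+0+7) / 7 = 21/7 = 3.00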